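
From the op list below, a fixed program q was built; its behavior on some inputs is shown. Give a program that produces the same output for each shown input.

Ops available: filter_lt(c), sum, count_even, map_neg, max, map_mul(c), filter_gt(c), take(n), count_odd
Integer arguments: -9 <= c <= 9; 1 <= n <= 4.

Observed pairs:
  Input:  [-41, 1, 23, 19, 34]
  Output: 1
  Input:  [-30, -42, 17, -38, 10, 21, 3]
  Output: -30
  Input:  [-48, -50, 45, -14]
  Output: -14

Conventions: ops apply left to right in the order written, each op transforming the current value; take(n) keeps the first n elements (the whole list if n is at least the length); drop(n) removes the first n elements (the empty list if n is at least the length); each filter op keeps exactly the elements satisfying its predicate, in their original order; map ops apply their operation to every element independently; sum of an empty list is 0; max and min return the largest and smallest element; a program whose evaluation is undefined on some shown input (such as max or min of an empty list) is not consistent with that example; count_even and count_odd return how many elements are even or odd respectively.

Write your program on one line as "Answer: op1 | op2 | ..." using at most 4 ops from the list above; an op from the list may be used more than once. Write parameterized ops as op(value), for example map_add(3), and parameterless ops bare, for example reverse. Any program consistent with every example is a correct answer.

take(4) | filter_lt(6) | max

Check, running the answer program on each example:
  [-41, 1, 23, 19, 34] -> [-41, 1, 23, 19] -> [-41, 1] -> 1
  [-30, -42, 17, -38, 10, 21, 3] -> [-30, -42, 17, -38] -> [-30, -42, -38] -> -30
  [-48, -50, 45, -14] -> [-48, -50, 45, -14] -> [-48, -50, -14] -> -14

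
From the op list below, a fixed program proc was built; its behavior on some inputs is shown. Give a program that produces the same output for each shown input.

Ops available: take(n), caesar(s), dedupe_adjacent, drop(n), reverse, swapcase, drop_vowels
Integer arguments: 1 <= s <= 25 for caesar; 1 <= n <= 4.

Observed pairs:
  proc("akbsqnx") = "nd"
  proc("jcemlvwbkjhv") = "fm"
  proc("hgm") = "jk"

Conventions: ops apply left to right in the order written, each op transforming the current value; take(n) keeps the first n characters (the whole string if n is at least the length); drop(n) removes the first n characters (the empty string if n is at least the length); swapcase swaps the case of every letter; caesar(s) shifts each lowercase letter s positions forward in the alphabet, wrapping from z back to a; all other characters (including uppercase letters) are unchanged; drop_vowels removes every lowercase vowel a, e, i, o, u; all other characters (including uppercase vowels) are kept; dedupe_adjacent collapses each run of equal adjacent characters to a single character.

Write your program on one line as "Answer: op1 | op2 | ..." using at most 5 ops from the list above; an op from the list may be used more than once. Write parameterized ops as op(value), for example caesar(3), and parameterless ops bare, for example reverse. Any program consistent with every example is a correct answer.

caesar(23) | take(2) | reverse | caesar(6)

Check, running the answer program on each example:
  "akbsqnx" -> "xhypnku" -> "xh" -> "hx" -> "nd"
  "jcemlvwbkjhv" -> "gzbjistyhges" -> "gz" -> "zg" -> "fm"
  "hgm" -> "edj" -> "ed" -> "de" -> "jk"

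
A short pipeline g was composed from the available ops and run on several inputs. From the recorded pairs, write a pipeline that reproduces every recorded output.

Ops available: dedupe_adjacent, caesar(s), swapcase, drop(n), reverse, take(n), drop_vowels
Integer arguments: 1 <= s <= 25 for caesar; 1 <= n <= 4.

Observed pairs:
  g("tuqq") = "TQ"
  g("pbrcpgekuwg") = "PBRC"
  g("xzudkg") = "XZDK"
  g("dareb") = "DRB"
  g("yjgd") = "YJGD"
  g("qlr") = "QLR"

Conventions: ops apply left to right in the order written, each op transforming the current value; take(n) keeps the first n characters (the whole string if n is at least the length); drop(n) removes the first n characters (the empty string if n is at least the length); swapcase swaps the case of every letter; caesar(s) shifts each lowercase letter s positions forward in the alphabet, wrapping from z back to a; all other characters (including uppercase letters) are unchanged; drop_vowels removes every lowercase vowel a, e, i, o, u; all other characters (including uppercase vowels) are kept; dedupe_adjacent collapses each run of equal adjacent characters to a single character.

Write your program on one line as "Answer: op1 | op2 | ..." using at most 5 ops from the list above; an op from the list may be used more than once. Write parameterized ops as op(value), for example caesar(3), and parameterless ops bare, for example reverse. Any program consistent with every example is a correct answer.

drop_vowels | take(4) | dedupe_adjacent | swapcase

Check, running the answer program on each example:
  "tuqq" -> "tqq" -> "tqq" -> "tq" -> "TQ"
  "pbrcpgekuwg" -> "pbrcpgkwg" -> "pbrc" -> "pbrc" -> "PBRC"
  "xzudkg" -> "xzdkg" -> "xzdk" -> "xzdk" -> "XZDK"
  "dareb" -> "drb" -> "drb" -> "drb" -> "DRB"
  "yjgd" -> "yjgd" -> "yjgd" -> "yjgd" -> "YJGD"
  "qlr" -> "qlr" -> "qlr" -> "qlr" -> "QLR"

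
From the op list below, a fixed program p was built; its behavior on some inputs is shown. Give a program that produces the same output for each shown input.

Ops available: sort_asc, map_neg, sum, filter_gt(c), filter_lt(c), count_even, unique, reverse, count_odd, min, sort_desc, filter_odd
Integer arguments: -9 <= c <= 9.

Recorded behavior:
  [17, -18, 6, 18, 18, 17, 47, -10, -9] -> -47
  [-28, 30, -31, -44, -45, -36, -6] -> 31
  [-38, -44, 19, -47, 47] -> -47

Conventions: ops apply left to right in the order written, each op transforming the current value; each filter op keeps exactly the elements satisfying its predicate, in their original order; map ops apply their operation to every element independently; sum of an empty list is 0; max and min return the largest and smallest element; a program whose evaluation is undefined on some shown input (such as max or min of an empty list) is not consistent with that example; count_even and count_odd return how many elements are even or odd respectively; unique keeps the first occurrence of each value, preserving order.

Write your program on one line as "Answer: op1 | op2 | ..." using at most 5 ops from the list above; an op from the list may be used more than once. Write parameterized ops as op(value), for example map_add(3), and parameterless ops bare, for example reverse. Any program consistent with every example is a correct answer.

reverse | filter_odd | map_neg | sort_asc | min

Check, running the answer program on each example:
  [17, -18, 6, 18, 18, 17, 47, -10, -9] -> [-9, -10, 47, 17, 18, 18, 6, -18, 17] -> [-9, 47, 17, 17] -> [9, -47, -17, -17] -> [-47, -17, -17, 9] -> -47
  [-28, 30, -31, -44, -45, -36, -6] -> [-6, -36, -45, -44, -31, 30, -28] -> [-45, -31] -> [45, 31] -> [31, 45] -> 31
  [-38, -44, 19, -47, 47] -> [47, -47, 19, -44, -38] -> [47, -47, 19] -> [-47, 47, -19] -> [-47, -19, 47] -> -47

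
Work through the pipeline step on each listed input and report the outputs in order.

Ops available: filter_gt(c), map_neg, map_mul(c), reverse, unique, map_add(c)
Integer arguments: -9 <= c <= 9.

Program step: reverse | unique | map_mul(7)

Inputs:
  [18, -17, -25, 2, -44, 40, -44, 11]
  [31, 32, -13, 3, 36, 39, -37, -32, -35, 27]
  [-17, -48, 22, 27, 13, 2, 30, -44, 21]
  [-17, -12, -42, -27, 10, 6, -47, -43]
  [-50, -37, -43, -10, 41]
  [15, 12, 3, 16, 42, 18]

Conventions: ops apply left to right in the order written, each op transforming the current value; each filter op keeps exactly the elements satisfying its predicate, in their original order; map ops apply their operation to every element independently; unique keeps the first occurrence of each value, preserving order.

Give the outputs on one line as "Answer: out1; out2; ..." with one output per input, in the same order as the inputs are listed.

Execution, op by op:
  [18, -17, -25, 2, -44, 40, -44, 11] -> [11, -44, 40, -44, 2, -25, -17, 18] -> [11, -44, 40, 2, -25, -17, 18] -> [77, -308, 280, 14, -175, -119, 126]
  [31, 32, -13, 3, 36, 39, -37, -32, -35, 27] -> [27, -35, -32, -37, 39, 36, 3, -13, 32, 31] -> [27, -35, -32, -37, 39, 36, 3, -13, 32, 31] -> [189, -245, -224, -259, 273, 252, 21, -91, 224, 217]
  [-17, -48, 22, 27, 13, 2, 30, -44, 21] -> [21, -44, 30, 2, 13, 27, 22, -48, -17] -> [21, -44, 30, 2, 13, 27, 22, -48, -17] -> [147, -308, 210, 14, 91, 189, 154, -336, -119]
  [-17, -12, -42, -27, 10, 6, -47, -43] -> [-43, -47, 6, 10, -27, -42, -12, -17] -> [-43, -47, 6, 10, -27, -42, -12, -17] -> [-301, -329, 42, 70, -189, -294, -84, -119]
  [-50, -37, -43, -10, 41] -> [41, -10, -43, -37, -50] -> [41, -10, -43, -37, -50] -> [287, -70, -301, -259, -350]
  [15, 12, 3, 16, 42, 18] -> [18, 42, 16, 3, 12, 15] -> [18, 42, 16, 3, 12, 15] -> [126, 294, 112, 21, 84, 105]

[77, -308, 280, 14, -175, -119, 126]; [189, -245, -224, -259, 273, 252, 21, -91, 224, 217]; [147, -308, 210, 14, 91, 189, 154, -336, -119]; [-301, -329, 42, 70, -189, -294, -84, -119]; [287, -70, -301, -259, -350]; [126, 294, 112, 21, 84, 105]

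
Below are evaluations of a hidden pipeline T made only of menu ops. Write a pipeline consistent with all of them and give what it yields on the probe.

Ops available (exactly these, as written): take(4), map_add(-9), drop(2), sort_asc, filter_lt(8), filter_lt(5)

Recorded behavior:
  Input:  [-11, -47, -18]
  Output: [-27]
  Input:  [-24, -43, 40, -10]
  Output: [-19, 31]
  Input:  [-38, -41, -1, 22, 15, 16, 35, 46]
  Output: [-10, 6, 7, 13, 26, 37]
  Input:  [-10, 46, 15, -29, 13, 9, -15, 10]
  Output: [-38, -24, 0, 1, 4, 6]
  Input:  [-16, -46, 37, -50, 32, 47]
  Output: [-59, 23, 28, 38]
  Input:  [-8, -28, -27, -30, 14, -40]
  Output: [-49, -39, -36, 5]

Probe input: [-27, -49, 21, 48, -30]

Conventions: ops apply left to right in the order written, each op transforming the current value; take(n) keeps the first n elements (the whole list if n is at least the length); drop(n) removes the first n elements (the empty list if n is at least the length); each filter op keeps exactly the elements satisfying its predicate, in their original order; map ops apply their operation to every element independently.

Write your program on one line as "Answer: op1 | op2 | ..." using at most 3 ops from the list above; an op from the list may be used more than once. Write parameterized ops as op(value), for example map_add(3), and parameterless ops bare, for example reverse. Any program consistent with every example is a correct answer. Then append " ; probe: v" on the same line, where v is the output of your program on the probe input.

drop(2) | sort_asc | map_add(-9) ; probe: [-39, 12, 39]

Check, running the answer program on each example:
  [-11, -47, -18] -> [-18] -> [-18] -> [-27]
  [-24, -43, 40, -10] -> [40, -10] -> [-10, 40] -> [-19, 31]
  [-38, -41, -1, 22, 15, 16, 35, 46] -> [-1, 22, 15, 16, 35, 46] -> [-1, 15, 16, 22, 35, 46] -> [-10, 6, 7, 13, 26, 37]
  [-10, 46, 15, -29, 13, 9, -15, 10] -> [15, -29, 13, 9, -15, 10] -> [-29, -15, 9, 10, 13, 15] -> [-38, -24, 0, 1, 4, 6]
  [-16, -46, 37, -50, 32, 47] -> [37, -50, 32, 47] -> [-50, 32, 37, 47] -> [-59, 23, 28, 38]
  [-8, -28, -27, -30, 14, -40] -> [-27, -30, 14, -40] -> [-40, -30, -27, 14] -> [-49, -39, -36, 5]
  probe: [-27, -49, 21, 48, -30] -> [21, 48, -30] -> [-30, 21, 48] -> [-39, 12, 39]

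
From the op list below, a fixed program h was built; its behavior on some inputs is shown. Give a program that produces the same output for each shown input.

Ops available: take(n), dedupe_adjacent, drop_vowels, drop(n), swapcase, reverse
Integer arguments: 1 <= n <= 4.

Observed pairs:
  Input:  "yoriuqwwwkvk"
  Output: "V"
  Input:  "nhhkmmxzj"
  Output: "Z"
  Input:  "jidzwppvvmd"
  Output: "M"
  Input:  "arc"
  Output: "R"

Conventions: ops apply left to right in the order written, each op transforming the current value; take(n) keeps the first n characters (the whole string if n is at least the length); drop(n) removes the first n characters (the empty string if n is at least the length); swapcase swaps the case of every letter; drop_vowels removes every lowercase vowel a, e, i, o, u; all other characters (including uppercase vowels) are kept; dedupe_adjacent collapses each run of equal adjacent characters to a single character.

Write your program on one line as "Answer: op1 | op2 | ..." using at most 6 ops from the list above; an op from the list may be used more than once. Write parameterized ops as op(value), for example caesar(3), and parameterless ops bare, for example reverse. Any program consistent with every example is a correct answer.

reverse | swapcase | drop(1) | take(3) | take(1)

Check, running the answer program on each example:
  "yoriuqwwwkvk" -> "kvkwwwquiroy" -> "KVKWWWQUIROY" -> "VKWWWQUIROY" -> "VKW" -> "V"
  "nhhkmmxzj" -> "jzxmmkhhn" -> "JZXMMKHHN" -> "ZXMMKHHN" -> "ZXM" -> "Z"
  "jidzwppvvmd" -> "dmvvppwzdij" -> "DMVVPPWZDIJ" -> "MVVPPWZDIJ" -> "MVV" -> "M"
  "arc" -> "cra" -> "CRA" -> "RA" -> "RA" -> "R"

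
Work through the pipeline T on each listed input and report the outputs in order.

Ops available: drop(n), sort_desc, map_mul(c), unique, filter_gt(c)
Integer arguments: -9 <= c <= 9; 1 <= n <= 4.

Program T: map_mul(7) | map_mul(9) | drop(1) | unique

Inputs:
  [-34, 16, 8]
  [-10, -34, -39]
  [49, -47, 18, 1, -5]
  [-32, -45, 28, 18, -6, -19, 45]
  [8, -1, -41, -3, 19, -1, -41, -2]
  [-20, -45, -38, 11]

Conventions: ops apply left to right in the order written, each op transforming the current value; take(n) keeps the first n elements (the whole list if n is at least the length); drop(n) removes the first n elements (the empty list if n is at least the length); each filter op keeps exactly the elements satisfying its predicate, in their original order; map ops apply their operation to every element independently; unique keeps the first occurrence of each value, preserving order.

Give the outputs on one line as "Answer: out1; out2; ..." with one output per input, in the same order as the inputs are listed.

Execution, op by op:
  [-34, 16, 8] -> [-238, 112, 56] -> [-2142, 1008, 504] -> [1008, 504] -> [1008, 504]
  [-10, -34, -39] -> [-70, -238, -273] -> [-630, -2142, -2457] -> [-2142, -2457] -> [-2142, -2457]
  [49, -47, 18, 1, -5] -> [343, -329, 126, 7, -35] -> [3087, -2961, 1134, 63, -315] -> [-2961, 1134, 63, -315] -> [-2961, 1134, 63, -315]
  [-32, -45, 28, 18, -6, -19, 45] -> [-224, -315, 196, 126, -42, -133, 315] -> [-2016, -2835, 1764, 1134, -378, -1197, 2835] -> [-2835, 1764, 1134, -378, -1197, 2835] -> [-2835, 1764, 1134, -378, -1197, 2835]
  [8, -1, -41, -3, 19, -1, -41, -2] -> [56, -7, -287, -21, 133, -7, -287, -14] -> [504, -63, -2583, -189, 1197, -63, -2583, -126] -> [-63, -2583, -189, 1197, -63, -2583, -126] -> [-63, -2583, -189, 1197, -126]
  [-20, -45, -38, 11] -> [-140, -315, -266, 77] -> [-1260, -2835, -2394, 693] -> [-2835, -2394, 693] -> [-2835, -2394, 693]

[1008, 504]; [-2142, -2457]; [-2961, 1134, 63, -315]; [-2835, 1764, 1134, -378, -1197, 2835]; [-63, -2583, -189, 1197, -126]; [-2835, -2394, 693]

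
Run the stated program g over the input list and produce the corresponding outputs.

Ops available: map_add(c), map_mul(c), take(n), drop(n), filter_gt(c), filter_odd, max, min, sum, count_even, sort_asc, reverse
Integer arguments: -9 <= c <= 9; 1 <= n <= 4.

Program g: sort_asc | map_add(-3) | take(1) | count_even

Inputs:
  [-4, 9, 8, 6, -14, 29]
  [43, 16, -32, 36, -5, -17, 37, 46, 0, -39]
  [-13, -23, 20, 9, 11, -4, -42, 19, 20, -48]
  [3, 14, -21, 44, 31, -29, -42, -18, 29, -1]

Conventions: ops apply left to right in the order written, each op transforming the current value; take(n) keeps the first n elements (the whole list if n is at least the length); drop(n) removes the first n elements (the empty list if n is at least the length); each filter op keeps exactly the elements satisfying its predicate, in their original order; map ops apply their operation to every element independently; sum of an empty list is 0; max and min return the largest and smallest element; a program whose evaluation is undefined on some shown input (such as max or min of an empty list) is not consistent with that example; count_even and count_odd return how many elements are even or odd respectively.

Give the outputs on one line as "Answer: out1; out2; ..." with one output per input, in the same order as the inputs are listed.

0; 1; 0; 0

Execution, op by op:
  [-4, 9, 8, 6, -14, 29] -> [-14, -4, 6, 8, 9, 29] -> [-17, -7, 3, 5, 6, 26] -> [-17] -> 0
  [43, 16, -32, 36, -5, -17, 37, 46, 0, -39] -> [-39, -32, -17, -5, 0, 16, 36, 37, 43, 46] -> [-42, -35, -20, -8, -3, 13, 33, 34, 40, 43] -> [-42] -> 1
  [-13, -23, 20, 9, 11, -4, -42, 19, 20, -48] -> [-48, -42, -23, -13, -4, 9, 11, 19, 20, 20] -> [-51, -45, -26, -16, -7, 6, 8, 16, 17, 17] -> [-51] -> 0
  [3, 14, -21, 44, 31, -29, -42, -18, 29, -1] -> [-42, -29, -21, -18, -1, 3, 14, 29, 31, 44] -> [-45, -32, -24, -21, -4, 0, 11, 26, 28, 41] -> [-45] -> 0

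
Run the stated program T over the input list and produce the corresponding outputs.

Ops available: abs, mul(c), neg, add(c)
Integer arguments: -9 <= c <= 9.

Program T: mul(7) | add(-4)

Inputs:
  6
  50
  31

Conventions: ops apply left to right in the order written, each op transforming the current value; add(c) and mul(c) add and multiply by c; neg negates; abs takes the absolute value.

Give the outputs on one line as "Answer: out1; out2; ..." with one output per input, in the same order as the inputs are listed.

38; 346; 213

Execution, op by op:
  6 -> 42 -> 38
  50 -> 350 -> 346
  31 -> 217 -> 213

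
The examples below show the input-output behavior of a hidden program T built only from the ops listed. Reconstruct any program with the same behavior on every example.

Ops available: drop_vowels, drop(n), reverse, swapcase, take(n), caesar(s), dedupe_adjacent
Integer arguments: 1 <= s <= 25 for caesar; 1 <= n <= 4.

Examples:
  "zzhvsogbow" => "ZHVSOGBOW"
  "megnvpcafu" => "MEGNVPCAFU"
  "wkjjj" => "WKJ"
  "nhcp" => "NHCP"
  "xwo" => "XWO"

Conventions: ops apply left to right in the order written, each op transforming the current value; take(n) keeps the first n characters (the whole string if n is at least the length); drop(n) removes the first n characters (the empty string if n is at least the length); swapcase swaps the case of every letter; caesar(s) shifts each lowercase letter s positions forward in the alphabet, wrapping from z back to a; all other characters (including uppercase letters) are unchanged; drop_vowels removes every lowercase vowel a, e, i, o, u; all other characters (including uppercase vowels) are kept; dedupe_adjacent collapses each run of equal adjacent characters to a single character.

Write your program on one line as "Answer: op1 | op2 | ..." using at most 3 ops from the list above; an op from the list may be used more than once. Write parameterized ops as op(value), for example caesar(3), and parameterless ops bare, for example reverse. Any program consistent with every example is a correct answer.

swapcase | dedupe_adjacent

Check, running the answer program on each example:
  "zzhvsogbow" -> "ZZHVSOGBOW" -> "ZHVSOGBOW"
  "megnvpcafu" -> "MEGNVPCAFU" -> "MEGNVPCAFU"
  "wkjjj" -> "WKJJJ" -> "WKJ"
  "nhcp" -> "NHCP" -> "NHCP"
  "xwo" -> "XWO" -> "XWO"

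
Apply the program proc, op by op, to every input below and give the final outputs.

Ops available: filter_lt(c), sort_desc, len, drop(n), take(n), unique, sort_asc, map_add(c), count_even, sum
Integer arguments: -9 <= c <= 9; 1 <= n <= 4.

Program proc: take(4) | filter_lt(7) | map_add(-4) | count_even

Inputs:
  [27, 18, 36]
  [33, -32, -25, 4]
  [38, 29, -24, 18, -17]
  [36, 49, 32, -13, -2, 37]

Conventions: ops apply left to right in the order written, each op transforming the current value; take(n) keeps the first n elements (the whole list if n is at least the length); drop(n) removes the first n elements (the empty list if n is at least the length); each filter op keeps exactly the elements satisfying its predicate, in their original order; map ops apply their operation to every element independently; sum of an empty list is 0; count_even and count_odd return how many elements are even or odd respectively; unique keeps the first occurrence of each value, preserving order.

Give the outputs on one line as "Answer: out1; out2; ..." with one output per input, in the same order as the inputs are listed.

Execution, op by op:
  [27, 18, 36] -> [27, 18, 36] -> [] -> [] -> 0
  [33, -32, -25, 4] -> [33, -32, -25, 4] -> [-32, -25, 4] -> [-36, -29, 0] -> 2
  [38, 29, -24, 18, -17] -> [38, 29, -24, 18] -> [-24] -> [-28] -> 1
  [36, 49, 32, -13, -2, 37] -> [36, 49, 32, -13] -> [-13] -> [-17] -> 0

0; 2; 1; 0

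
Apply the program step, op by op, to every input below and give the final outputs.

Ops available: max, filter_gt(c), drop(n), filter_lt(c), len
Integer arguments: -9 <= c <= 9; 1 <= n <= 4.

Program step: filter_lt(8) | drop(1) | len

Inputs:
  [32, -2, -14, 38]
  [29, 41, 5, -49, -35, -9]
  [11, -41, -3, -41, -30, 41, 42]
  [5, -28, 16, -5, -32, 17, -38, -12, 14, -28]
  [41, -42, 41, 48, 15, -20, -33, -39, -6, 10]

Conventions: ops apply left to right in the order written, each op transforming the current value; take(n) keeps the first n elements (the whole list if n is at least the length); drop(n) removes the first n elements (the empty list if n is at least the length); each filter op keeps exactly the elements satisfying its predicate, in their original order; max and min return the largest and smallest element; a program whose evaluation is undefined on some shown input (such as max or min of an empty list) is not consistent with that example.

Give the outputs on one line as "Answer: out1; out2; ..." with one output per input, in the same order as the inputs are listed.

1; 3; 3; 6; 4

Execution, op by op:
  [32, -2, -14, 38] -> [-2, -14] -> [-14] -> 1
  [29, 41, 5, -49, -35, -9] -> [5, -49, -35, -9] -> [-49, -35, -9] -> 3
  [11, -41, -3, -41, -30, 41, 42] -> [-41, -3, -41, -30] -> [-3, -41, -30] -> 3
  [5, -28, 16, -5, -32, 17, -38, -12, 14, -28] -> [5, -28, -5, -32, -38, -12, -28] -> [-28, -5, -32, -38, -12, -28] -> 6
  [41, -42, 41, 48, 15, -20, -33, -39, -6, 10] -> [-42, -20, -33, -39, -6] -> [-20, -33, -39, -6] -> 4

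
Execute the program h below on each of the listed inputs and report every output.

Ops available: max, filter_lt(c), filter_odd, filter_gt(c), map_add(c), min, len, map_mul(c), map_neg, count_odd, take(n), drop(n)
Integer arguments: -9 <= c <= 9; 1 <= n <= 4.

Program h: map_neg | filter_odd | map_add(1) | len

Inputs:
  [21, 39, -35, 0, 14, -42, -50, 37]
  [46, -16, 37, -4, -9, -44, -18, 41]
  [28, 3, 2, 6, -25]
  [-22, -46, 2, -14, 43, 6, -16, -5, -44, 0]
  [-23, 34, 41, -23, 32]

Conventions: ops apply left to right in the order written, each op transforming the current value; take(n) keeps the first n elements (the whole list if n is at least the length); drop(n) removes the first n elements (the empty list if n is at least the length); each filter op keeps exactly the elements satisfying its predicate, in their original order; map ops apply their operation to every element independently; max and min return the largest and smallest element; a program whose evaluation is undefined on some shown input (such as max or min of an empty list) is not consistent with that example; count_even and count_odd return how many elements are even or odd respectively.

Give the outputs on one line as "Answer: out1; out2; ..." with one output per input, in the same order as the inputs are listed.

Execution, op by op:
  [21, 39, -35, 0, 14, -42, -50, 37] -> [-21, -39, 35, 0, -14, 42, 50, -37] -> [-21, -39, 35, -37] -> [-20, -38, 36, -36] -> 4
  [46, -16, 37, -4, -9, -44, -18, 41] -> [-46, 16, -37, 4, 9, 44, 18, -41] -> [-37, 9, -41] -> [-36, 10, -40] -> 3
  [28, 3, 2, 6, -25] -> [-28, -3, -2, -6, 25] -> [-3, 25] -> [-2, 26] -> 2
  [-22, -46, 2, -14, 43, 6, -16, -5, -44, 0] -> [22, 46, -2, 14, -43, -6, 16, 5, 44, 0] -> [-43, 5] -> [-42, 6] -> 2
  [-23, 34, 41, -23, 32] -> [23, -34, -41, 23, -32] -> [23, -41, 23] -> [24, -40, 24] -> 3

4; 3; 2; 2; 3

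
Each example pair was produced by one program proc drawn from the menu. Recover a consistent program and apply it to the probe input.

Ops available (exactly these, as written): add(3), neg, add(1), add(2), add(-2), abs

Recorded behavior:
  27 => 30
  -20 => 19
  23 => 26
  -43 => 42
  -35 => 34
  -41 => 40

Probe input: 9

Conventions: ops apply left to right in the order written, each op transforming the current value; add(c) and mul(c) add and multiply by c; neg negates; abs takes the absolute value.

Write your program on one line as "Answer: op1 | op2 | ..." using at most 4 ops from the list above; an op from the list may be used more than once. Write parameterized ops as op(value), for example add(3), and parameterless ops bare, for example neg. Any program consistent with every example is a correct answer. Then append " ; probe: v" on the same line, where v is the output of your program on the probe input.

add(2) | abs | add(1) ; probe: 12

Check, running the answer program on each example:
  27 -> 29 -> 29 -> 30
  -20 -> -18 -> 18 -> 19
  23 -> 25 -> 25 -> 26
  -43 -> -41 -> 41 -> 42
  -35 -> -33 -> 33 -> 34
  -41 -> -39 -> 39 -> 40
  probe: 9 -> 11 -> 11 -> 12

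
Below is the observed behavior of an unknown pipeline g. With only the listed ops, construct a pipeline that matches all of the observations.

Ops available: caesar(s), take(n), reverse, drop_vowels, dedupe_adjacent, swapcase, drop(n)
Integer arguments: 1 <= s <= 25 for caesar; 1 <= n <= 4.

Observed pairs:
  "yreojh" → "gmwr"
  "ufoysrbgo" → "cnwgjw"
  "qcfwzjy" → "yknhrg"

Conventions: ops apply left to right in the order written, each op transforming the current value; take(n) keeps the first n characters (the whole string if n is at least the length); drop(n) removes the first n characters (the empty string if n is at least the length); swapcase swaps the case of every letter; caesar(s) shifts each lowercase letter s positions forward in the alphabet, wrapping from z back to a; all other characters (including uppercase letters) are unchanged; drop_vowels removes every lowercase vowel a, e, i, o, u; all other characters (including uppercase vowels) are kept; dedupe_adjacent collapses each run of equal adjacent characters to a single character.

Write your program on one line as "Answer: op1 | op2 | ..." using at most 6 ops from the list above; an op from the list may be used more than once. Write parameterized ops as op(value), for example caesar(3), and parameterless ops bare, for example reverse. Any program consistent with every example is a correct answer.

caesar(23) | drop_vowels | caesar(19) | caesar(8) | caesar(10) | drop_vowels

Check, running the answer program on each example:
  "yreojh" -> "voblge" -> "vblg" -> "ouez" -> "wcmh" -> "gmwr" -> "gmwr"
  "ufoysrbgo" -> "rclvpoydl" -> "rclvpydl" -> "kveoirwe" -> "sdmwqzem" -> "cnwgajow" -> "cnwgjw"
  "qcfwzjy" -> "nzctwgv" -> "nzctwgv" -> "gsvmpzo" -> "oaduxhw" -> "yknehrg" -> "yknhrg"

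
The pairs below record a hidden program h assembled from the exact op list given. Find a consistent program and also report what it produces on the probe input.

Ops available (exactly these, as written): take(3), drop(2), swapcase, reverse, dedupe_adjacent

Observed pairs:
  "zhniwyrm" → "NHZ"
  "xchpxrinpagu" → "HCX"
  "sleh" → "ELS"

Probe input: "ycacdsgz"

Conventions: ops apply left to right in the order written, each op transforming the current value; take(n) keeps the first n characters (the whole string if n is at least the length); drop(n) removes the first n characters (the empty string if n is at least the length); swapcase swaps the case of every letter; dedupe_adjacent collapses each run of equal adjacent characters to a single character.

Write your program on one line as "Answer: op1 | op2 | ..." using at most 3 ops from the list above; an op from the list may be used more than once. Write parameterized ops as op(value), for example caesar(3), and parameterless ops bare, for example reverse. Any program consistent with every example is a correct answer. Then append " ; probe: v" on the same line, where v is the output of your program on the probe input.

swapcase | take(3) | reverse ; probe: "ACY"

Check, running the answer program on each example:
  "zhniwyrm" -> "ZHNIWYRM" -> "ZHN" -> "NHZ"
  "xchpxrinpagu" -> "XCHPXRINPAGU" -> "XCH" -> "HCX"
  "sleh" -> "SLEH" -> "SLE" -> "ELS"
  probe: "ycacdsgz" -> "YCACDSGZ" -> "YCA" -> "ACY"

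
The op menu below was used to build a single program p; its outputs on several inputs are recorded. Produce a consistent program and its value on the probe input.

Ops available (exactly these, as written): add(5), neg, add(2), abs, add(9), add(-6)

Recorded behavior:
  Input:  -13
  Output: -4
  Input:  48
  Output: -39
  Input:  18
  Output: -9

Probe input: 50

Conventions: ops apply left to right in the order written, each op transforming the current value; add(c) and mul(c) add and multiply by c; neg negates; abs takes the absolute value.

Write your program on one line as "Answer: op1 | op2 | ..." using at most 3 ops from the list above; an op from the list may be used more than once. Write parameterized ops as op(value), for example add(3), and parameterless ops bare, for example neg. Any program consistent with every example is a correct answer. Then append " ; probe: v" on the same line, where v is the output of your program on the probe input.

abs | neg | add(9) ; probe: -41

Check, running the answer program on each example:
  -13 -> 13 -> -13 -> -4
  48 -> 48 -> -48 -> -39
  18 -> 18 -> -18 -> -9
  probe: 50 -> 50 -> -50 -> -41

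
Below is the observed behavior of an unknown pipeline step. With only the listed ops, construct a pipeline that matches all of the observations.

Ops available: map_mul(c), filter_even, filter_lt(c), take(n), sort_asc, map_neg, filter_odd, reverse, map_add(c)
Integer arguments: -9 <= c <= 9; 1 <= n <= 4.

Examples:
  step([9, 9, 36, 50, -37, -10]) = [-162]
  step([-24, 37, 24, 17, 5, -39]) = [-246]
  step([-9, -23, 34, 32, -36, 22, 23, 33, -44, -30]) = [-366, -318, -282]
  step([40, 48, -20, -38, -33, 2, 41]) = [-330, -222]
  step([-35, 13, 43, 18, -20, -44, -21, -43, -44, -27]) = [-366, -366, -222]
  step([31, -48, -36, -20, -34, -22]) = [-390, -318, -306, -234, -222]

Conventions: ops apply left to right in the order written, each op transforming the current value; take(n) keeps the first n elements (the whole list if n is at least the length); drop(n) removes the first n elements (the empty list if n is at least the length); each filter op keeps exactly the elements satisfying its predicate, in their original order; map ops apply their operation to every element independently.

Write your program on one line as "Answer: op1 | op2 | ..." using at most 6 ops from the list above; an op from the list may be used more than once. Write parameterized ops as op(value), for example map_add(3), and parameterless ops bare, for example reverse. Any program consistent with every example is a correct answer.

map_add(-8) | filter_lt(-8) | sort_asc | map_add(-9) | filter_odd | map_mul(6)

Check, running the answer program on each example:
  [9, 9, 36, 50, -37, -10] -> [1, 1, 28, 42, -45, -18] -> [-45, -18] -> [-45, -18] -> [-54, -27] -> [-27] -> [-162]
  [-24, 37, 24, 17, 5, -39] -> [-32, 29, 16, 9, -3, -47] -> [-32, -47] -> [-47, -32] -> [-56, -41] -> [-41] -> [-246]
  [-9, -23, 34, 32, -36, 22, 23, 33, -44, -30] -> [-17, -31, 26, 24, -44, 14, 15, 25, -52, -38] -> [-17, -31, -44, -52, -38] -> [-52, -44, -38, -31, -17] -> [-61, -53, -47, -40, -26] -> [-61, -53, -47] -> [-366, -318, -282]
  [40, 48, -20, -38, -33, 2, 41] -> [32, 40, -28, -46, -41, -6, 33] -> [-28, -46, -41] -> [-46, -41, -28] -> [-55, -50, -37] -> [-55, -37] -> [-330, -222]
  [-35, 13, 43, 18, -20, -44, -21, -43, -44, -27] -> [-43, 5, 35, 10, -28, -52, -29, -51, -52, -35] -> [-43, -28, -52, -29, -51, -52, -35] -> [-52, -52, -51, -43, -35, -29, -28] -> [-61, -61, -60, -52, -44, -38, -37] -> [-61, -61, -37] -> [-366, -366, -222]
  [31, -48, -36, -20, -34, -22] -> [23, -56, -44, -28, -42, -30] -> [-56, -44, -28, -42, -30] -> [-56, -44, -42, -30, -28] -> [-65, -53, -51, -39, -37] -> [-65, -53, -51, -39, -37] -> [-390, -318, -306, -234, -222]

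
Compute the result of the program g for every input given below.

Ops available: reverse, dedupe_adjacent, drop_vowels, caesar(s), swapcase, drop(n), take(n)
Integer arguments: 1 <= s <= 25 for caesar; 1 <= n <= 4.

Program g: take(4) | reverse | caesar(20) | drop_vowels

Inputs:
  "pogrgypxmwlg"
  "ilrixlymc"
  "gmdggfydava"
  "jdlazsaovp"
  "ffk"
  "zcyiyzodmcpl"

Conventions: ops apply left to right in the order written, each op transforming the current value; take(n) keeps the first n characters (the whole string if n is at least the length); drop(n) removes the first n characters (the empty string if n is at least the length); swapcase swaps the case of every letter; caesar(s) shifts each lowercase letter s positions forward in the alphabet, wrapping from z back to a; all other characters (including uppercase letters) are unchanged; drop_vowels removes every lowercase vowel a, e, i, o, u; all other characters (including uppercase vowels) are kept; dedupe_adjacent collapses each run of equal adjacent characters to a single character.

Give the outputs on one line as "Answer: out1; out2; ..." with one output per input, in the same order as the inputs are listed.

Execution, op by op:
  "pogrgypxmwlg" -> "pogr" -> "rgop" -> "laij" -> "lj"
  "ilrixlymc" -> "ilri" -> "irli" -> "clfc" -> "clfc"
  "gmdggfydava" -> "gmdg" -> "gdmg" -> "axga" -> "xg"
  "jdlazsaovp" -> "jdla" -> "aldj" -> "ufxd" -> "fxd"
  "ffk" -> "ffk" -> "kff" -> "ezz" -> "zz"
  "zcyiyzodmcpl" -> "zcyi" -> "iycz" -> "cswt" -> "cswt"

"lj"; "clfc"; "xg"; "fxd"; "zz"; "cswt"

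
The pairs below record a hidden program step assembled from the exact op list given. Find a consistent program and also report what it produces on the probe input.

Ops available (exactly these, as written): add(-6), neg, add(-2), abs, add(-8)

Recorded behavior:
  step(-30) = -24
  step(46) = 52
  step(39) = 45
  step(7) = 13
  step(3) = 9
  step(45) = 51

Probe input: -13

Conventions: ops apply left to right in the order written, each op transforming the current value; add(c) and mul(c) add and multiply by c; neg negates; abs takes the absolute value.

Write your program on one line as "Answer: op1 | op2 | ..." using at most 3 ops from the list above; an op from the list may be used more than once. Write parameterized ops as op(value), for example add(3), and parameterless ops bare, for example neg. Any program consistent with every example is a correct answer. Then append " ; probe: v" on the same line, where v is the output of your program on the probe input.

neg | add(-6) | neg ; probe: -7

Check, running the answer program on each example:
  -30 -> 30 -> 24 -> -24
  46 -> -46 -> -52 -> 52
  39 -> -39 -> -45 -> 45
  7 -> -7 -> -13 -> 13
  3 -> -3 -> -9 -> 9
  45 -> -45 -> -51 -> 51
  probe: -13 -> 13 -> 7 -> -7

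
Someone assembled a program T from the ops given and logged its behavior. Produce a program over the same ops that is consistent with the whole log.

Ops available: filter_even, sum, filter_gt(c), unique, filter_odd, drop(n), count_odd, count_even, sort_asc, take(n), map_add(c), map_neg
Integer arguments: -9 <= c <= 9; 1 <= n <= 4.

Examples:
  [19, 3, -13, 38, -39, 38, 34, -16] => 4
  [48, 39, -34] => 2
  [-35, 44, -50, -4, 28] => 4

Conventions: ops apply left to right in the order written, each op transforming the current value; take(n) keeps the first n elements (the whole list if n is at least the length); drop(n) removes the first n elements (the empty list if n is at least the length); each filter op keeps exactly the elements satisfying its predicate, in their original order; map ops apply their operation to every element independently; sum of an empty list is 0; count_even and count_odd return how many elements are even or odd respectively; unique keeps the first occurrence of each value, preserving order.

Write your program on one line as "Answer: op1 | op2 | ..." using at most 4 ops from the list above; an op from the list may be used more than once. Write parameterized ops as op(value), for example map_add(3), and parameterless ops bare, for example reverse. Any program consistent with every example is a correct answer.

filter_even | map_neg | map_add(7) | count_odd

Check, running the answer program on each example:
  [19, 3, -13, 38, -39, 38, 34, -16] -> [38, 38, 34, -16] -> [-38, -38, -34, 16] -> [-31, -31, -27, 23] -> 4
  [48, 39, -34] -> [48, -34] -> [-48, 34] -> [-41, 41] -> 2
  [-35, 44, -50, -4, 28] -> [44, -50, -4, 28] -> [-44, 50, 4, -28] -> [-37, 57, 11, -21] -> 4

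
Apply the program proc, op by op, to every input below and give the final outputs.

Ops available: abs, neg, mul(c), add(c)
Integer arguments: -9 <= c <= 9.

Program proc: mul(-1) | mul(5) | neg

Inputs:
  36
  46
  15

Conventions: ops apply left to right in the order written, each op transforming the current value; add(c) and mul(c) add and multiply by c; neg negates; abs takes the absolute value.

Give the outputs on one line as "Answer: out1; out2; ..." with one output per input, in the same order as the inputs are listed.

Execution, op by op:
  36 -> -36 -> -180 -> 180
  46 -> -46 -> -230 -> 230
  15 -> -15 -> -75 -> 75

180; 230; 75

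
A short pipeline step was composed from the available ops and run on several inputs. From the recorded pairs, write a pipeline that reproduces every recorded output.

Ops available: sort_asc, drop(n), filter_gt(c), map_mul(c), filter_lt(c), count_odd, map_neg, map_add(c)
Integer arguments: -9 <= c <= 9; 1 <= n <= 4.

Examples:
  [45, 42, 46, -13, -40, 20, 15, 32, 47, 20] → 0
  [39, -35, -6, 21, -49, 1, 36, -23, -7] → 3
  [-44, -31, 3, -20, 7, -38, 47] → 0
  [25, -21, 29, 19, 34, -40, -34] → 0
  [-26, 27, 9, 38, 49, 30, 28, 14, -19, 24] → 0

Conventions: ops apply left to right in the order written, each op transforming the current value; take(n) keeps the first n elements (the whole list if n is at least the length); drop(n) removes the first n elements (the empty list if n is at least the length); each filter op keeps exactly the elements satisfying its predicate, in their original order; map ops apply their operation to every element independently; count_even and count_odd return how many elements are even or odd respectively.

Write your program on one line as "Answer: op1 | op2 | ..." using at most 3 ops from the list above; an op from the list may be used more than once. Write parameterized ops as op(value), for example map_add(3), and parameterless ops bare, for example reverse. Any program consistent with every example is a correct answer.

filter_lt(1) | drop(2) | count_odd

Check, running the answer program on each example:
  [45, 42, 46, -13, -40, 20, 15, 32, 47, 20] -> [-13, -40] -> [] -> 0
  [39, -35, -6, 21, -49, 1, 36, -23, -7] -> [-35, -6, -49, -23, -7] -> [-49, -23, -7] -> 3
  [-44, -31, 3, -20, 7, -38, 47] -> [-44, -31, -20, -38] -> [-20, -38] -> 0
  [25, -21, 29, 19, 34, -40, -34] -> [-21, -40, -34] -> [-34] -> 0
  [-26, 27, 9, 38, 49, 30, 28, 14, -19, 24] -> [-26, -19] -> [] -> 0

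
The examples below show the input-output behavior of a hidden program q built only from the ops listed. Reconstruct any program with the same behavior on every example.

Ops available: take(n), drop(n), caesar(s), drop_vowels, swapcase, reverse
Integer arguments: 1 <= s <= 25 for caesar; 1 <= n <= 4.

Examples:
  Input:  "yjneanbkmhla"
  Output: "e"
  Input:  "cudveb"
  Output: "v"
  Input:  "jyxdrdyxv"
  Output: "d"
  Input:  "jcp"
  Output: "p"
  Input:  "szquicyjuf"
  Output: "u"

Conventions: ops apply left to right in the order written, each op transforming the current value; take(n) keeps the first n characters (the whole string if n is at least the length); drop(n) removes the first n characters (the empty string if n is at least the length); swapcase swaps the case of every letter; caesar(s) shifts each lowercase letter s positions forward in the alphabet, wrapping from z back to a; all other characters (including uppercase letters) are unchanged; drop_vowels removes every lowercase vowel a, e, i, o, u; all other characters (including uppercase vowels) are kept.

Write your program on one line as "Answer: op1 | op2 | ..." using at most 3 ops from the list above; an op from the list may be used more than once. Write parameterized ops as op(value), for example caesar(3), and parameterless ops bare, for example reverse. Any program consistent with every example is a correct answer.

take(4) | reverse | take(1)

Check, running the answer program on each example:
  "yjneanbkmhla" -> "yjne" -> "enjy" -> "e"
  "cudveb" -> "cudv" -> "vduc" -> "v"
  "jyxdrdyxv" -> "jyxd" -> "dxyj" -> "d"
  "jcp" -> "jcp" -> "pcj" -> "p"
  "szquicyjuf" -> "szqu" -> "uqzs" -> "u"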